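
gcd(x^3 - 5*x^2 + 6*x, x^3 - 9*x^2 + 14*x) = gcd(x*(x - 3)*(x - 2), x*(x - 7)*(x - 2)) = x^2 - 2*x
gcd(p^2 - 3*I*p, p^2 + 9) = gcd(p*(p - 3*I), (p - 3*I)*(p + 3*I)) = p - 3*I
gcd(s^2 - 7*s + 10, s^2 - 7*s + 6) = 1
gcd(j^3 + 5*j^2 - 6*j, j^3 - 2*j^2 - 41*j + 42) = j^2 + 5*j - 6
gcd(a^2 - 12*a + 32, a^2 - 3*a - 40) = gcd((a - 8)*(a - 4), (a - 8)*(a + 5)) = a - 8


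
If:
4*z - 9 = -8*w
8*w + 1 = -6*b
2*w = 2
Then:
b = -3/2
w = 1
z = 1/4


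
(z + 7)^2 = z^2 + 14*z + 49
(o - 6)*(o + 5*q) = o^2 + 5*o*q - 6*o - 30*q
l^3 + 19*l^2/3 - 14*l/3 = l*(l - 2/3)*(l + 7)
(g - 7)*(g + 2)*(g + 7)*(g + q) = g^4 + g^3*q + 2*g^3 + 2*g^2*q - 49*g^2 - 49*g*q - 98*g - 98*q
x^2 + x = x*(x + 1)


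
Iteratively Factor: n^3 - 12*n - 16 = (n + 2)*(n^2 - 2*n - 8) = (n - 4)*(n + 2)*(n + 2)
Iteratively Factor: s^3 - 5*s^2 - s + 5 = (s - 5)*(s^2 - 1) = (s - 5)*(s - 1)*(s + 1)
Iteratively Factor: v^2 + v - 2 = (v + 2)*(v - 1)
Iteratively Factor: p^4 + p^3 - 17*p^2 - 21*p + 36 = (p + 3)*(p^3 - 2*p^2 - 11*p + 12) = (p + 3)^2*(p^2 - 5*p + 4) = (p - 1)*(p + 3)^2*(p - 4)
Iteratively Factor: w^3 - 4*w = (w)*(w^2 - 4) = w*(w + 2)*(w - 2)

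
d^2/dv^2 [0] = 0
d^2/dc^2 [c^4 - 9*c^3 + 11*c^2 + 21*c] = 12*c^2 - 54*c + 22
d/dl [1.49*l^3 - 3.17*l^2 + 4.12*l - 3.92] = 4.47*l^2 - 6.34*l + 4.12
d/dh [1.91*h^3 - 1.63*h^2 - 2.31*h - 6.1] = 5.73*h^2 - 3.26*h - 2.31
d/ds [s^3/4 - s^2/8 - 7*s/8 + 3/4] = 3*s^2/4 - s/4 - 7/8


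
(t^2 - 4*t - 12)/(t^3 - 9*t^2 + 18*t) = (t + 2)/(t*(t - 3))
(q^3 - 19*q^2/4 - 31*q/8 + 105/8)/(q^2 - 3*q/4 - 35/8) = (2*q^2 - 13*q + 15)/(2*q - 5)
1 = 1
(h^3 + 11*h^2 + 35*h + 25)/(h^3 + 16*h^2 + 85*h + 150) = (h + 1)/(h + 6)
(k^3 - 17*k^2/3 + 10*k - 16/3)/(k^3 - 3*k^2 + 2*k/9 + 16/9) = 3*(k - 2)/(3*k + 2)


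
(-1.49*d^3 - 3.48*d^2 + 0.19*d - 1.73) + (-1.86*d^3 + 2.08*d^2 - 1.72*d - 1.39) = -3.35*d^3 - 1.4*d^2 - 1.53*d - 3.12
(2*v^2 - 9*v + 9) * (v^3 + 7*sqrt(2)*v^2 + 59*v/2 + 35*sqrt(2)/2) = 2*v^5 - 9*v^4 + 14*sqrt(2)*v^4 - 63*sqrt(2)*v^3 + 68*v^3 - 531*v^2/2 + 98*sqrt(2)*v^2 - 315*sqrt(2)*v/2 + 531*v/2 + 315*sqrt(2)/2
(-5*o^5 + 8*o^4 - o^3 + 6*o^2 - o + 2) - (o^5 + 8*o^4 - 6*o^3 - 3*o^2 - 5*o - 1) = -6*o^5 + 5*o^3 + 9*o^2 + 4*o + 3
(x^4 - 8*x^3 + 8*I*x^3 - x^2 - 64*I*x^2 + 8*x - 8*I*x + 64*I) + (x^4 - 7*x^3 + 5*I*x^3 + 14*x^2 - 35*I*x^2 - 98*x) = 2*x^4 - 15*x^3 + 13*I*x^3 + 13*x^2 - 99*I*x^2 - 90*x - 8*I*x + 64*I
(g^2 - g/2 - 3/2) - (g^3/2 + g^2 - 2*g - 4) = -g^3/2 + 3*g/2 + 5/2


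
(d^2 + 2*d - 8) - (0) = d^2 + 2*d - 8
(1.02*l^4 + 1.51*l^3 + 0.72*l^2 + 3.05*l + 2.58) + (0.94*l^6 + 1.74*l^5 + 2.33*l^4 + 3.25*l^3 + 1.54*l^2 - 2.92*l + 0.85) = 0.94*l^6 + 1.74*l^5 + 3.35*l^4 + 4.76*l^3 + 2.26*l^2 + 0.13*l + 3.43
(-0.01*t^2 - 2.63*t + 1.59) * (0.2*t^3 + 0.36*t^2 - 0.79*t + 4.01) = -0.002*t^5 - 0.5296*t^4 - 0.6209*t^3 + 2.61*t^2 - 11.8024*t + 6.3759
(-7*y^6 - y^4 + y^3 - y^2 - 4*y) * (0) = 0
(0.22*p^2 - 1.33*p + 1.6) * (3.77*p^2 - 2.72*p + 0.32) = 0.8294*p^4 - 5.6125*p^3 + 9.72*p^2 - 4.7776*p + 0.512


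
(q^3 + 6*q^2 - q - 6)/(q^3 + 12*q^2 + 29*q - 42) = (q + 1)/(q + 7)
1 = 1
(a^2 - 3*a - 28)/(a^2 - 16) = (a - 7)/(a - 4)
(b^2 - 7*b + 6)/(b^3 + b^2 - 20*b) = (b^2 - 7*b + 6)/(b*(b^2 + b - 20))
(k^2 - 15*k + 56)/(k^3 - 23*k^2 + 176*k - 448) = 1/(k - 8)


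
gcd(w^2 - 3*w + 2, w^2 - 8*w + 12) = w - 2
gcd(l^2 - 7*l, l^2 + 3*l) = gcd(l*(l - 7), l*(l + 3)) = l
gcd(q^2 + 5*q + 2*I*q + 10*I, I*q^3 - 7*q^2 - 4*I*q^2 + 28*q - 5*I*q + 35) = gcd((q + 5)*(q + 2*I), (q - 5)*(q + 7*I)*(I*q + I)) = 1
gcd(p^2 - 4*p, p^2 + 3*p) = p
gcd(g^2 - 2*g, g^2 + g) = g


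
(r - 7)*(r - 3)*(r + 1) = r^3 - 9*r^2 + 11*r + 21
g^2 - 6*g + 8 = (g - 4)*(g - 2)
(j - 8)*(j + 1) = j^2 - 7*j - 8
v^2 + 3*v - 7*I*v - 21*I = (v + 3)*(v - 7*I)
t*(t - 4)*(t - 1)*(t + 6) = t^4 + t^3 - 26*t^2 + 24*t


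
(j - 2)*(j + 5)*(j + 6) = j^3 + 9*j^2 + 8*j - 60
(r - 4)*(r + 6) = r^2 + 2*r - 24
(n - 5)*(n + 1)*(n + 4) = n^3 - 21*n - 20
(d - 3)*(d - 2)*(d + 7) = d^3 + 2*d^2 - 29*d + 42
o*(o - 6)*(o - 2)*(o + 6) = o^4 - 2*o^3 - 36*o^2 + 72*o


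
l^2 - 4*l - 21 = (l - 7)*(l + 3)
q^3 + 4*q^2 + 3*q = q*(q + 1)*(q + 3)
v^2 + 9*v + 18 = (v + 3)*(v + 6)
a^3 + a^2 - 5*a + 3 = (a - 1)^2*(a + 3)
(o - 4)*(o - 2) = o^2 - 6*o + 8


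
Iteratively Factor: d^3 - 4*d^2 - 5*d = (d)*(d^2 - 4*d - 5) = d*(d - 5)*(d + 1)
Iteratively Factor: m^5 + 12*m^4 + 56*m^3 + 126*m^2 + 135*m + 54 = (m + 2)*(m^4 + 10*m^3 + 36*m^2 + 54*m + 27) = (m + 2)*(m + 3)*(m^3 + 7*m^2 + 15*m + 9) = (m + 1)*(m + 2)*(m + 3)*(m^2 + 6*m + 9) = (m + 1)*(m + 2)*(m + 3)^2*(m + 3)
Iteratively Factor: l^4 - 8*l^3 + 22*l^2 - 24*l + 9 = (l - 3)*(l^3 - 5*l^2 + 7*l - 3) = (l - 3)*(l - 1)*(l^2 - 4*l + 3) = (l - 3)^2*(l - 1)*(l - 1)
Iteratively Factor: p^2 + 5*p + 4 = (p + 1)*(p + 4)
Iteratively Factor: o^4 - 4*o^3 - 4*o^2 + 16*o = (o - 4)*(o^3 - 4*o) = (o - 4)*(o + 2)*(o^2 - 2*o) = (o - 4)*(o - 2)*(o + 2)*(o)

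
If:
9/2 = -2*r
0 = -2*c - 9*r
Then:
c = 81/8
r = -9/4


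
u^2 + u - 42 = (u - 6)*(u + 7)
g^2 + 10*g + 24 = (g + 4)*(g + 6)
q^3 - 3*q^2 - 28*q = q*(q - 7)*(q + 4)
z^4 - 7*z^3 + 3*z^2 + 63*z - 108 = (z - 4)*(z - 3)^2*(z + 3)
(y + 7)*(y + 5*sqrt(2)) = y^2 + 7*y + 5*sqrt(2)*y + 35*sqrt(2)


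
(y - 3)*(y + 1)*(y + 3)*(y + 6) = y^4 + 7*y^3 - 3*y^2 - 63*y - 54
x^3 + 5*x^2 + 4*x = x*(x + 1)*(x + 4)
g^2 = g^2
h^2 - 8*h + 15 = (h - 5)*(h - 3)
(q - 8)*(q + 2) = q^2 - 6*q - 16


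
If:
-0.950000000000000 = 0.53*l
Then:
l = -1.79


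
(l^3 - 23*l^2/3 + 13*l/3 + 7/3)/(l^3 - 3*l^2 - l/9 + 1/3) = 3*(l^2 - 8*l + 7)/(3*l^2 - 10*l + 3)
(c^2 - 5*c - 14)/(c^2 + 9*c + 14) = (c - 7)/(c + 7)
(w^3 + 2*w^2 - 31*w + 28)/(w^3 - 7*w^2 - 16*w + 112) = (w^2 + 6*w - 7)/(w^2 - 3*w - 28)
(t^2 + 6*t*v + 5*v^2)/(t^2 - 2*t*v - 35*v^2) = (t + v)/(t - 7*v)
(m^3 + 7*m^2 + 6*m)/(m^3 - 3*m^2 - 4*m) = (m + 6)/(m - 4)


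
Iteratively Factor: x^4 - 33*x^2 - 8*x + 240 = (x - 3)*(x^3 + 3*x^2 - 24*x - 80) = (x - 5)*(x - 3)*(x^2 + 8*x + 16) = (x - 5)*(x - 3)*(x + 4)*(x + 4)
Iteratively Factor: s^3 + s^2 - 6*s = (s - 2)*(s^2 + 3*s) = (s - 2)*(s + 3)*(s)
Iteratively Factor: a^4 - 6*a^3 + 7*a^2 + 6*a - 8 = (a + 1)*(a^3 - 7*a^2 + 14*a - 8) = (a - 1)*(a + 1)*(a^2 - 6*a + 8) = (a - 4)*(a - 1)*(a + 1)*(a - 2)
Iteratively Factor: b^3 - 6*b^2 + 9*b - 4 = (b - 1)*(b^2 - 5*b + 4) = (b - 1)^2*(b - 4)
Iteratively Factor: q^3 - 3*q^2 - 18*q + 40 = (q + 4)*(q^2 - 7*q + 10) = (q - 2)*(q + 4)*(q - 5)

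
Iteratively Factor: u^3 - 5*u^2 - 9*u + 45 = (u - 5)*(u^2 - 9) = (u - 5)*(u - 3)*(u + 3)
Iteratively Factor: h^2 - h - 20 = (h + 4)*(h - 5)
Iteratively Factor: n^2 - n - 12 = (n + 3)*(n - 4)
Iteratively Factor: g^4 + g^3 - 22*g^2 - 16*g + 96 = (g - 4)*(g^3 + 5*g^2 - 2*g - 24) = (g - 4)*(g + 4)*(g^2 + g - 6) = (g - 4)*(g + 3)*(g + 4)*(g - 2)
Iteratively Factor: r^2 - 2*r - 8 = (r + 2)*(r - 4)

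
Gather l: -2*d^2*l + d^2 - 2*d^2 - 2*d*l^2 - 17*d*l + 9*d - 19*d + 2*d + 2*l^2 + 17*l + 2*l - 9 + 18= -d^2 - 8*d + l^2*(2 - 2*d) + l*(-2*d^2 - 17*d + 19) + 9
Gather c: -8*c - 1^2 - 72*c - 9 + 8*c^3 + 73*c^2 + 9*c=8*c^3 + 73*c^2 - 71*c - 10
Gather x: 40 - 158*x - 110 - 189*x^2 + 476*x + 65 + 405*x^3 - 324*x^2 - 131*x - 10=405*x^3 - 513*x^2 + 187*x - 15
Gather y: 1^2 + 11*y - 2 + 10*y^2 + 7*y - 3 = 10*y^2 + 18*y - 4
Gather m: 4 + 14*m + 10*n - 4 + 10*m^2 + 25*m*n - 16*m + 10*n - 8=10*m^2 + m*(25*n - 2) + 20*n - 8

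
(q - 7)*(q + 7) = q^2 - 49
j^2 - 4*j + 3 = (j - 3)*(j - 1)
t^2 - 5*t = t*(t - 5)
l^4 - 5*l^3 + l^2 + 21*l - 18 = (l - 3)^2*(l - 1)*(l + 2)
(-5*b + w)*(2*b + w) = -10*b^2 - 3*b*w + w^2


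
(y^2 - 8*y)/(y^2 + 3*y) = (y - 8)/(y + 3)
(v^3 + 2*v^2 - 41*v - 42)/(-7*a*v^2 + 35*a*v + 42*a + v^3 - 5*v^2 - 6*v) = (v + 7)/(-7*a + v)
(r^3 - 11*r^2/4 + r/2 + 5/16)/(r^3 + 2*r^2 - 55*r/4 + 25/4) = (r + 1/4)/(r + 5)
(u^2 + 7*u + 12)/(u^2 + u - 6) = (u + 4)/(u - 2)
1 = 1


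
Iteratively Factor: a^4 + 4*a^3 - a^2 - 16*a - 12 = (a + 2)*(a^3 + 2*a^2 - 5*a - 6) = (a - 2)*(a + 2)*(a^2 + 4*a + 3) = (a - 2)*(a + 2)*(a + 3)*(a + 1)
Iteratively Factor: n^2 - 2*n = (n)*(n - 2)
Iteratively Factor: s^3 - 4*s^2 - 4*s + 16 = (s + 2)*(s^2 - 6*s + 8) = (s - 4)*(s + 2)*(s - 2)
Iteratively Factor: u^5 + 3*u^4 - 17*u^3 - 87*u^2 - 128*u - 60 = (u - 5)*(u^4 + 8*u^3 + 23*u^2 + 28*u + 12) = (u - 5)*(u + 2)*(u^3 + 6*u^2 + 11*u + 6) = (u - 5)*(u + 2)*(u + 3)*(u^2 + 3*u + 2) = (u - 5)*(u + 2)^2*(u + 3)*(u + 1)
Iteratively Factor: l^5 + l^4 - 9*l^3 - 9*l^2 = (l - 3)*(l^4 + 4*l^3 + 3*l^2) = l*(l - 3)*(l^3 + 4*l^2 + 3*l) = l^2*(l - 3)*(l^2 + 4*l + 3) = l^2*(l - 3)*(l + 3)*(l + 1)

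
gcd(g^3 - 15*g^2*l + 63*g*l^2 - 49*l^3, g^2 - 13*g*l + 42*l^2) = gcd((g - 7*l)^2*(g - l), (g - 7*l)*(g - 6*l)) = g - 7*l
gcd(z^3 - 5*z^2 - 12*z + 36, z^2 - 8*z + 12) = z^2 - 8*z + 12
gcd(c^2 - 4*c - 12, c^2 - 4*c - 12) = c^2 - 4*c - 12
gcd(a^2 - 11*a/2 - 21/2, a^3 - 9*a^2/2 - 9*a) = a + 3/2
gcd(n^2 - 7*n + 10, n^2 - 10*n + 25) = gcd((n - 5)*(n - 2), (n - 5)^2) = n - 5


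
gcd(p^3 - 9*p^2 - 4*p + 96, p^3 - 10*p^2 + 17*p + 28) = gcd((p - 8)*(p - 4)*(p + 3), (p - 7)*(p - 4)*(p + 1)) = p - 4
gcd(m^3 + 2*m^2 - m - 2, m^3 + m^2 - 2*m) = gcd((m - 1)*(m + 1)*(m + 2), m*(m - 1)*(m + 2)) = m^2 + m - 2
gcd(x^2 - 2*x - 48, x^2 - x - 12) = 1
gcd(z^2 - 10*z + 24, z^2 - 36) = z - 6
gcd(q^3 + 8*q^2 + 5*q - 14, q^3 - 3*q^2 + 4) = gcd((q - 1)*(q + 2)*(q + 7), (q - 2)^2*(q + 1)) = 1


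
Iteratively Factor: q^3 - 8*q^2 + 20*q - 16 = (q - 2)*(q^2 - 6*q + 8) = (q - 4)*(q - 2)*(q - 2)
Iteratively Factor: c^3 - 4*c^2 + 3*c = (c)*(c^2 - 4*c + 3) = c*(c - 3)*(c - 1)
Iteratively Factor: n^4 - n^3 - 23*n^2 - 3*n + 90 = (n + 3)*(n^3 - 4*n^2 - 11*n + 30) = (n - 5)*(n + 3)*(n^2 + n - 6) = (n - 5)*(n - 2)*(n + 3)*(n + 3)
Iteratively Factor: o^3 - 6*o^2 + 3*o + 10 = (o - 5)*(o^2 - o - 2) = (o - 5)*(o + 1)*(o - 2)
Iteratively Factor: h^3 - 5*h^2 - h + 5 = (h + 1)*(h^2 - 6*h + 5) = (h - 5)*(h + 1)*(h - 1)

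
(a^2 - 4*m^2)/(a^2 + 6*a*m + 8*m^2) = (a - 2*m)/(a + 4*m)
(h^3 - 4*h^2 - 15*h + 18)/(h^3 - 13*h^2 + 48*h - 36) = (h + 3)/(h - 6)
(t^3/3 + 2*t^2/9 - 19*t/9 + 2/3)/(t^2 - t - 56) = (-3*t^3 - 2*t^2 + 19*t - 6)/(9*(-t^2 + t + 56))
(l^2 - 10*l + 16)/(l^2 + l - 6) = (l - 8)/(l + 3)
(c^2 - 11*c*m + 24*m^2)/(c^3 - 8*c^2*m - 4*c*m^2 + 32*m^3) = (c - 3*m)/(c^2 - 4*m^2)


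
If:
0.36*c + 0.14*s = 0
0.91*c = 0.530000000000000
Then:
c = 0.58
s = -1.50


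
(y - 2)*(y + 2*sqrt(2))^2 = y^3 - 2*y^2 + 4*sqrt(2)*y^2 - 8*sqrt(2)*y + 8*y - 16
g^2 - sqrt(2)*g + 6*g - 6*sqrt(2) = (g + 6)*(g - sqrt(2))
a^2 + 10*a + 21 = (a + 3)*(a + 7)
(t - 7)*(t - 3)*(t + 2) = t^3 - 8*t^2 + t + 42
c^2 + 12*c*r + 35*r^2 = (c + 5*r)*(c + 7*r)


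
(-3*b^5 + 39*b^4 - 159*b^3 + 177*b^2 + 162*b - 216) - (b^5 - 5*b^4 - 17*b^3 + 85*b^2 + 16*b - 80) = -4*b^5 + 44*b^4 - 142*b^3 + 92*b^2 + 146*b - 136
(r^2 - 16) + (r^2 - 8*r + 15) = 2*r^2 - 8*r - 1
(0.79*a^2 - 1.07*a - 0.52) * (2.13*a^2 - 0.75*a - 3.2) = 1.6827*a^4 - 2.8716*a^3 - 2.8331*a^2 + 3.814*a + 1.664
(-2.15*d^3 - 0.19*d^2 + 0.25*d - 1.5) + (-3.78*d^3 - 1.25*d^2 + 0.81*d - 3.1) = -5.93*d^3 - 1.44*d^2 + 1.06*d - 4.6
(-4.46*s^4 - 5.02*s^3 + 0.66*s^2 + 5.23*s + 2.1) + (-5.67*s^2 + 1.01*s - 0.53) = -4.46*s^4 - 5.02*s^3 - 5.01*s^2 + 6.24*s + 1.57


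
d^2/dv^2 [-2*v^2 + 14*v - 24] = -4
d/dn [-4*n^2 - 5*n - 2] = -8*n - 5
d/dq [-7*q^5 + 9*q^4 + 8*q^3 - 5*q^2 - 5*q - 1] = -35*q^4 + 36*q^3 + 24*q^2 - 10*q - 5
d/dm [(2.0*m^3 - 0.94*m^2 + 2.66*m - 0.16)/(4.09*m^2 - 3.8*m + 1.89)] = (8.18*m^4 - 15.2*m^3 + 4.0326*m^2 - 2.2444*m + 4.4194)/(16.7281*m^4 - 31.084*m^3 + 29.9002*m^2 - 14.364*m + 3.5721)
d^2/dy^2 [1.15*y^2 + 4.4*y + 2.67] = 2.30000000000000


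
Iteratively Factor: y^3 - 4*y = (y - 2)*(y^2 + 2*y) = y*(y - 2)*(y + 2)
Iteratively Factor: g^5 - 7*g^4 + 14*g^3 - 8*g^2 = (g)*(g^4 - 7*g^3 + 14*g^2 - 8*g) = g^2*(g^3 - 7*g^2 + 14*g - 8) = g^2*(g - 4)*(g^2 - 3*g + 2) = g^2*(g - 4)*(g - 1)*(g - 2)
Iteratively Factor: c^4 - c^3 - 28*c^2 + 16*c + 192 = (c + 4)*(c^3 - 5*c^2 - 8*c + 48) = (c - 4)*(c + 4)*(c^2 - c - 12) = (c - 4)*(c + 3)*(c + 4)*(c - 4)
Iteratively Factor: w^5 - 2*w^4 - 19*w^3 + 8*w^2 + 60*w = (w + 3)*(w^4 - 5*w^3 - 4*w^2 + 20*w) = (w - 2)*(w + 3)*(w^3 - 3*w^2 - 10*w) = (w - 2)*(w + 2)*(w + 3)*(w^2 - 5*w) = w*(w - 2)*(w + 2)*(w + 3)*(w - 5)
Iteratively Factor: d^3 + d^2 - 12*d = (d - 3)*(d^2 + 4*d) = (d - 3)*(d + 4)*(d)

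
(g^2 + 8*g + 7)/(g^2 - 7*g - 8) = (g + 7)/(g - 8)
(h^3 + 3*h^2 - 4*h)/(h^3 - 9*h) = (h^2 + 3*h - 4)/(h^2 - 9)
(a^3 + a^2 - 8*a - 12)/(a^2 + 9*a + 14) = (a^2 - a - 6)/(a + 7)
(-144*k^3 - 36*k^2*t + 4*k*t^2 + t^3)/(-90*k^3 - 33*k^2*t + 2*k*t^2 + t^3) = (24*k^2 + 10*k*t + t^2)/(15*k^2 + 8*k*t + t^2)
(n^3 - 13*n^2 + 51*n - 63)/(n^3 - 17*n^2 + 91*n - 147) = (n - 3)/(n - 7)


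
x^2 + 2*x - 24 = (x - 4)*(x + 6)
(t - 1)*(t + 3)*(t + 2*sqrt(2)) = t^3 + 2*t^2 + 2*sqrt(2)*t^2 - 3*t + 4*sqrt(2)*t - 6*sqrt(2)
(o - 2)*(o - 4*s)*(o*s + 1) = o^3*s - 4*o^2*s^2 - 2*o^2*s + o^2 + 8*o*s^2 - 4*o*s - 2*o + 8*s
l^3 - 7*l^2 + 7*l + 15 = (l - 5)*(l - 3)*(l + 1)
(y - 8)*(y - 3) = y^2 - 11*y + 24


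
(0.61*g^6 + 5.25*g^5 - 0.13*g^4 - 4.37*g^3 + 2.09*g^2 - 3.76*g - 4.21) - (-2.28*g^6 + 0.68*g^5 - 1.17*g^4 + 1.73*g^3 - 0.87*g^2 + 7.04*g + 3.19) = 2.89*g^6 + 4.57*g^5 + 1.04*g^4 - 6.1*g^3 + 2.96*g^2 - 10.8*g - 7.4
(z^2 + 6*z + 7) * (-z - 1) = -z^3 - 7*z^2 - 13*z - 7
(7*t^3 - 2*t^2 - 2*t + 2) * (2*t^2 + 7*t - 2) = 14*t^5 + 45*t^4 - 32*t^3 - 6*t^2 + 18*t - 4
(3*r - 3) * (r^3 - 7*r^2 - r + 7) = 3*r^4 - 24*r^3 + 18*r^2 + 24*r - 21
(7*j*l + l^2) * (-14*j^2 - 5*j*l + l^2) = -98*j^3*l - 49*j^2*l^2 + 2*j*l^3 + l^4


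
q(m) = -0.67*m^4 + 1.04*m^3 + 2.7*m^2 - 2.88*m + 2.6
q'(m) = -2.68*m^3 + 3.12*m^2 + 5.4*m - 2.88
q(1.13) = 3.20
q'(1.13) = 3.34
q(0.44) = 1.92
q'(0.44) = -0.13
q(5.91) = -522.81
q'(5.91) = -415.21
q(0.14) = 2.25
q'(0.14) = -2.07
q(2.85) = -3.81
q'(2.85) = -24.19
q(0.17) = 2.19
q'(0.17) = -1.88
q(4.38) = -117.42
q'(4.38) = -144.57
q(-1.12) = 6.70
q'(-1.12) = -1.25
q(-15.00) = -36775.45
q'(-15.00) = 9663.12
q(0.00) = 2.60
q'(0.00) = -2.88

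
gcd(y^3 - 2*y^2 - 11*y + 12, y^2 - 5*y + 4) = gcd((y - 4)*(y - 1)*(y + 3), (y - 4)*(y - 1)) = y^2 - 5*y + 4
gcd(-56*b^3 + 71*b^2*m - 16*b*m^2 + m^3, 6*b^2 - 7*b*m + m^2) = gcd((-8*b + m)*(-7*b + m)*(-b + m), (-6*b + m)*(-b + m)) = b - m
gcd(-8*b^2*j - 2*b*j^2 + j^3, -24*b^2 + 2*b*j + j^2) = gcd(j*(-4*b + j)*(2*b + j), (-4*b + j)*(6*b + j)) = 4*b - j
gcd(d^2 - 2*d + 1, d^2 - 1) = d - 1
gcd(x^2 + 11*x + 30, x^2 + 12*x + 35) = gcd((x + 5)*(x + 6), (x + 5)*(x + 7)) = x + 5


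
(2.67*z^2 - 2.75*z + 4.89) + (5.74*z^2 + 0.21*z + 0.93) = 8.41*z^2 - 2.54*z + 5.82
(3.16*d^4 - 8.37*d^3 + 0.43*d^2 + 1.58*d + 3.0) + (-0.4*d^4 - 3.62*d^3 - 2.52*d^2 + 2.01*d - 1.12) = 2.76*d^4 - 11.99*d^3 - 2.09*d^2 + 3.59*d + 1.88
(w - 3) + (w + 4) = 2*w + 1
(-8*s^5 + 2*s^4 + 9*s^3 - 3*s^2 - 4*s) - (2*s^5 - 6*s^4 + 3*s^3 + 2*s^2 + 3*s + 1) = -10*s^5 + 8*s^4 + 6*s^3 - 5*s^2 - 7*s - 1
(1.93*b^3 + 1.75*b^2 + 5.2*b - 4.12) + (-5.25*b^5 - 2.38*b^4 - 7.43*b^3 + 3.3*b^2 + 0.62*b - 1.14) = -5.25*b^5 - 2.38*b^4 - 5.5*b^3 + 5.05*b^2 + 5.82*b - 5.26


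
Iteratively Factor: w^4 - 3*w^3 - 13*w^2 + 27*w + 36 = (w - 4)*(w^3 + w^2 - 9*w - 9) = (w - 4)*(w - 3)*(w^2 + 4*w + 3) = (w - 4)*(w - 3)*(w + 1)*(w + 3)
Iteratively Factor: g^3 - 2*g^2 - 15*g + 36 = (g + 4)*(g^2 - 6*g + 9) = (g - 3)*(g + 4)*(g - 3)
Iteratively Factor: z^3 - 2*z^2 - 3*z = (z)*(z^2 - 2*z - 3) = z*(z - 3)*(z + 1)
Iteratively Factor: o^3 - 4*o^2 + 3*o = (o)*(o^2 - 4*o + 3) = o*(o - 1)*(o - 3)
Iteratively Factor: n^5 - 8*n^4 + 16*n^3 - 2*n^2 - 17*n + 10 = (n - 2)*(n^4 - 6*n^3 + 4*n^2 + 6*n - 5) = (n - 2)*(n - 1)*(n^3 - 5*n^2 - n + 5) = (n - 5)*(n - 2)*(n - 1)*(n^2 - 1) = (n - 5)*(n - 2)*(n - 1)*(n + 1)*(n - 1)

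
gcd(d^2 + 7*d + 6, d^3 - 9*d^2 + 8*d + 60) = 1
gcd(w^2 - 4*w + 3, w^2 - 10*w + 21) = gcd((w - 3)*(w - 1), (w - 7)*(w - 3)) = w - 3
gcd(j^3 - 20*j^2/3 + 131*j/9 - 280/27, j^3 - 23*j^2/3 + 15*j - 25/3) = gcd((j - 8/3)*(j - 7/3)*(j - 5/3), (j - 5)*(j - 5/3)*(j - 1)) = j - 5/3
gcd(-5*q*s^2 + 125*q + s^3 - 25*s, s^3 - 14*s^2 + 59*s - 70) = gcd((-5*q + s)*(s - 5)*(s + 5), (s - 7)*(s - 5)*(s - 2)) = s - 5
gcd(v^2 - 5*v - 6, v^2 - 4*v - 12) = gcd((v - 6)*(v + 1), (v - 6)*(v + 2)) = v - 6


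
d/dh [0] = 0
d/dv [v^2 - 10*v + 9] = 2*v - 10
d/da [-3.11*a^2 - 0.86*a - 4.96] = -6.22*a - 0.86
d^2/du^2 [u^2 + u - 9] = 2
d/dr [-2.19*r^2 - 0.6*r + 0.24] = -4.38*r - 0.6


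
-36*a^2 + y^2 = (-6*a + y)*(6*a + y)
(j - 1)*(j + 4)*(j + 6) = j^3 + 9*j^2 + 14*j - 24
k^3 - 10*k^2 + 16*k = k*(k - 8)*(k - 2)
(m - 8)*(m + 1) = m^2 - 7*m - 8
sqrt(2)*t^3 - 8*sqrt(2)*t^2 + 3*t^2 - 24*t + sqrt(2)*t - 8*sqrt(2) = (t - 8)*(t + sqrt(2))*(sqrt(2)*t + 1)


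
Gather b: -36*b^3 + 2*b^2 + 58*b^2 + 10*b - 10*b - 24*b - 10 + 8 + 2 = -36*b^3 + 60*b^2 - 24*b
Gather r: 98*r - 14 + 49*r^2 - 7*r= 49*r^2 + 91*r - 14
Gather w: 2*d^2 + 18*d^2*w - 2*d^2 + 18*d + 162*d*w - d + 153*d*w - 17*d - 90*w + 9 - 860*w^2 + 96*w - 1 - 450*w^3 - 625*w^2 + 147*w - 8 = -450*w^3 - 1485*w^2 + w*(18*d^2 + 315*d + 153)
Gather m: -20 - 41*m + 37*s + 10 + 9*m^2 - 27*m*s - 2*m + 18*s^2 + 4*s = 9*m^2 + m*(-27*s - 43) + 18*s^2 + 41*s - 10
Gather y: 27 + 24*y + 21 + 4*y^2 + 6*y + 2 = 4*y^2 + 30*y + 50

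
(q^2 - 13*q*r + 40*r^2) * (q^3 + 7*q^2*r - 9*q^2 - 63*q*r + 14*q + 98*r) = q^5 - 6*q^4*r - 9*q^4 - 51*q^3*r^2 + 54*q^3*r + 14*q^3 + 280*q^2*r^3 + 459*q^2*r^2 - 84*q^2*r - 2520*q*r^3 - 714*q*r^2 + 3920*r^3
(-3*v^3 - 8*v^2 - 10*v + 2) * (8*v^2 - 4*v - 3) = -24*v^5 - 52*v^4 - 39*v^3 + 80*v^2 + 22*v - 6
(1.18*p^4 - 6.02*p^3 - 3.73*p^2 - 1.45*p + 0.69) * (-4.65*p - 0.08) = -5.487*p^5 + 27.8986*p^4 + 17.8261*p^3 + 7.0409*p^2 - 3.0925*p - 0.0552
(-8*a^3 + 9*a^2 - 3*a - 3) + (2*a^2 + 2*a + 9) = -8*a^3 + 11*a^2 - a + 6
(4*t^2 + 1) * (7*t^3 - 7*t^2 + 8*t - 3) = 28*t^5 - 28*t^4 + 39*t^3 - 19*t^2 + 8*t - 3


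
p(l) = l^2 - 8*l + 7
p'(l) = 2*l - 8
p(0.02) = 6.84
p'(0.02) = -7.96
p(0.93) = 0.42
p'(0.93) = -6.14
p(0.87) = 0.80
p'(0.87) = -6.26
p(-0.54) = 11.61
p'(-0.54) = -9.08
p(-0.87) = 14.72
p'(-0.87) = -9.74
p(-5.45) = 80.30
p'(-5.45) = -18.90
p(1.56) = -3.05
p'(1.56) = -4.88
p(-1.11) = 17.11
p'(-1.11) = -10.22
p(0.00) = 7.00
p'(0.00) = -8.00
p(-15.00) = 352.00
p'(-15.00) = -38.00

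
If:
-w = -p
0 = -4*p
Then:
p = 0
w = 0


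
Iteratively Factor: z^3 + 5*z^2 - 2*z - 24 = (z + 3)*(z^2 + 2*z - 8) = (z - 2)*(z + 3)*(z + 4)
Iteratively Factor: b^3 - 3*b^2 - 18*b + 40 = (b - 2)*(b^2 - b - 20) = (b - 2)*(b + 4)*(b - 5)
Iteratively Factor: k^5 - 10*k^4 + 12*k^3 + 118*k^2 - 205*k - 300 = (k - 5)*(k^4 - 5*k^3 - 13*k^2 + 53*k + 60) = (k - 5)*(k - 4)*(k^3 - k^2 - 17*k - 15) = (k - 5)*(k - 4)*(k + 1)*(k^2 - 2*k - 15) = (k - 5)^2*(k - 4)*(k + 1)*(k + 3)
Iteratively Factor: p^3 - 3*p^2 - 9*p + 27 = (p - 3)*(p^2 - 9) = (p - 3)^2*(p + 3)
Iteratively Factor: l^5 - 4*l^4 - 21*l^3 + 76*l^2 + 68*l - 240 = (l - 5)*(l^4 + l^3 - 16*l^2 - 4*l + 48) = (l - 5)*(l + 2)*(l^3 - l^2 - 14*l + 24) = (l - 5)*(l + 2)*(l + 4)*(l^2 - 5*l + 6) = (l - 5)*(l - 3)*(l + 2)*(l + 4)*(l - 2)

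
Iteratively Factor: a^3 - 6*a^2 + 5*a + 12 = (a - 3)*(a^2 - 3*a - 4) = (a - 4)*(a - 3)*(a + 1)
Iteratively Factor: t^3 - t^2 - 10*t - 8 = (t + 2)*(t^2 - 3*t - 4) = (t + 1)*(t + 2)*(t - 4)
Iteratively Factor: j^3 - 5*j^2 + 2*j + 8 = (j - 2)*(j^2 - 3*j - 4) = (j - 2)*(j + 1)*(j - 4)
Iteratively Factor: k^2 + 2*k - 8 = (k + 4)*(k - 2)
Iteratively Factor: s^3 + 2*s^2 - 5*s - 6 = (s + 3)*(s^2 - s - 2) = (s + 1)*(s + 3)*(s - 2)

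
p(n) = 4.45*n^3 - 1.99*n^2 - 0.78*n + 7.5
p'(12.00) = 1873.86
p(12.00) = 7401.18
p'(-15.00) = 3062.67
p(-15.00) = -15447.30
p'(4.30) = 228.95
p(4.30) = 321.16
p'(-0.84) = 11.98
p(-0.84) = 4.11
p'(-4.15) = 245.66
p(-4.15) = -341.59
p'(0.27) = -0.88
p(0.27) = 7.23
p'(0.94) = 7.27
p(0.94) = 8.70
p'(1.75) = 33.14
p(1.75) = 23.89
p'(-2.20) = 72.59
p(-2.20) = -47.80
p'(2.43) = 68.38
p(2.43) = 57.71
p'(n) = 13.35*n^2 - 3.98*n - 0.78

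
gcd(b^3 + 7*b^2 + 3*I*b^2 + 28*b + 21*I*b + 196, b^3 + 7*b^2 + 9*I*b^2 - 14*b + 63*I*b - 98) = b^2 + b*(7 + 7*I) + 49*I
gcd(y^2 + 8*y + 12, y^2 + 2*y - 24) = y + 6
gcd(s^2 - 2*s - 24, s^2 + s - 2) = 1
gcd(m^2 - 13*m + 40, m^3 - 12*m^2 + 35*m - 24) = m - 8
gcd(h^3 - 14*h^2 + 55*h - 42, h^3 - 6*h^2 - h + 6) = h^2 - 7*h + 6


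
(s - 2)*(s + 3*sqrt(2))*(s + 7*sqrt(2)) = s^3 - 2*s^2 + 10*sqrt(2)*s^2 - 20*sqrt(2)*s + 42*s - 84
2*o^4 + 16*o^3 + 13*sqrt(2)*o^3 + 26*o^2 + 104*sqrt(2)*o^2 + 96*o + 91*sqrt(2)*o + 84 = (o + 7)*(o + 6*sqrt(2))*(sqrt(2)*o + 1)*(sqrt(2)*o + sqrt(2))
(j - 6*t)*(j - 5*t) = j^2 - 11*j*t + 30*t^2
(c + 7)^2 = c^2 + 14*c + 49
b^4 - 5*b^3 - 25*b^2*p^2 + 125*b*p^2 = b*(b - 5)*(b - 5*p)*(b + 5*p)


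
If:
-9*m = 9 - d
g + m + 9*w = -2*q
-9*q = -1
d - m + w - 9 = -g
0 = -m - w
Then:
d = 137/15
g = -14/135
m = 2/135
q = 1/9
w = -2/135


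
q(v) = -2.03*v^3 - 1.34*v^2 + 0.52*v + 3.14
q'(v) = -6.09*v^2 - 2.68*v + 0.52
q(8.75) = -1454.85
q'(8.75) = -489.20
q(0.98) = 0.45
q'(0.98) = -7.96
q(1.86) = -13.59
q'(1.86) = -25.53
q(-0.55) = 2.79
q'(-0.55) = 0.15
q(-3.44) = 68.13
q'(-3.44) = -62.33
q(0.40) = 3.00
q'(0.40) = -1.53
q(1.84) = -13.09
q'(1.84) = -25.03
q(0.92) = 0.90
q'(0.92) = -7.10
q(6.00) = -480.46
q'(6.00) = -234.80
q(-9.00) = 1369.79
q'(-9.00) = -468.65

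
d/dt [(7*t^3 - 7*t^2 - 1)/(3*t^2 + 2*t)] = (21*t^4 + 28*t^3 - 14*t^2 + 6*t + 2)/(t^2*(9*t^2 + 12*t + 4))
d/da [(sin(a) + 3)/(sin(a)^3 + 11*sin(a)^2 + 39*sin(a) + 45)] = -2*(sin(a) + 4)*cos(a)/((sin(a) + 3)^2*(sin(a) + 5)^2)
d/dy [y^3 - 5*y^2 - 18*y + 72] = 3*y^2 - 10*y - 18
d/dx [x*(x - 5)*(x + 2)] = 3*x^2 - 6*x - 10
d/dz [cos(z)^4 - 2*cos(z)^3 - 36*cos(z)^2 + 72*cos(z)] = 2*(-2*cos(z)^3 + 3*cos(z)^2 + 36*cos(z) - 36)*sin(z)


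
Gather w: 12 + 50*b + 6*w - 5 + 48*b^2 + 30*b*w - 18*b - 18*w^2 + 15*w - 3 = 48*b^2 + 32*b - 18*w^2 + w*(30*b + 21) + 4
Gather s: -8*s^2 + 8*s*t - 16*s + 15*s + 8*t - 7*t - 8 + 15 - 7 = -8*s^2 + s*(8*t - 1) + t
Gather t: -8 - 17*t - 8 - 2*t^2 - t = -2*t^2 - 18*t - 16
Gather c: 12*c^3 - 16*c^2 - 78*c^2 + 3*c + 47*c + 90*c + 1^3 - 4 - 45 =12*c^3 - 94*c^2 + 140*c - 48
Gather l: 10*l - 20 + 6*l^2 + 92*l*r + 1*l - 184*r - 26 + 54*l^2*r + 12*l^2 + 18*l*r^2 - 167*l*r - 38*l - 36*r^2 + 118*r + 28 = l^2*(54*r + 18) + l*(18*r^2 - 75*r - 27) - 36*r^2 - 66*r - 18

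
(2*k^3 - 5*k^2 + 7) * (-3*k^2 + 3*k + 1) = -6*k^5 + 21*k^4 - 13*k^3 - 26*k^2 + 21*k + 7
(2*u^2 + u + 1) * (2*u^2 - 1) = 4*u^4 + 2*u^3 - u - 1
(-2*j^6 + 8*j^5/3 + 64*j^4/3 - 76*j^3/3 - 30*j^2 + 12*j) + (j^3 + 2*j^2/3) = -2*j^6 + 8*j^5/3 + 64*j^4/3 - 73*j^3/3 - 88*j^2/3 + 12*j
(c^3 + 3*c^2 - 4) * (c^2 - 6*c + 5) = c^5 - 3*c^4 - 13*c^3 + 11*c^2 + 24*c - 20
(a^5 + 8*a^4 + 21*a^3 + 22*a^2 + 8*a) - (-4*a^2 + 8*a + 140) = a^5 + 8*a^4 + 21*a^3 + 26*a^2 - 140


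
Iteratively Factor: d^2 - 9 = (d - 3)*(d + 3)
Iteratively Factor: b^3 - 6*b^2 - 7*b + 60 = (b - 4)*(b^2 - 2*b - 15) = (b - 4)*(b + 3)*(b - 5)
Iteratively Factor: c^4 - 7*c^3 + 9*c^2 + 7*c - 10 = (c - 5)*(c^3 - 2*c^2 - c + 2) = (c - 5)*(c + 1)*(c^2 - 3*c + 2) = (c - 5)*(c - 1)*(c + 1)*(c - 2)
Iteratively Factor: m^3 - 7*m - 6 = (m + 2)*(m^2 - 2*m - 3) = (m - 3)*(m + 2)*(m + 1)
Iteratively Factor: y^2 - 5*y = (y)*(y - 5)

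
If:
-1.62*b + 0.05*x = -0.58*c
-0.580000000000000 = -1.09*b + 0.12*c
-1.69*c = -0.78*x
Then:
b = 0.72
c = 1.69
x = 3.66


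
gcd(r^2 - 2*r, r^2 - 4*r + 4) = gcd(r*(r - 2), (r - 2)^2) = r - 2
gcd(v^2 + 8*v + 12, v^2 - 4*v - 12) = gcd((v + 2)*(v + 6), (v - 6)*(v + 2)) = v + 2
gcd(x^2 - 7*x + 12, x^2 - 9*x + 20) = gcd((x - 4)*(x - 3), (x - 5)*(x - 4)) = x - 4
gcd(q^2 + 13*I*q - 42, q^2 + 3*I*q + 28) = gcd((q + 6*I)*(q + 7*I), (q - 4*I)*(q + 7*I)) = q + 7*I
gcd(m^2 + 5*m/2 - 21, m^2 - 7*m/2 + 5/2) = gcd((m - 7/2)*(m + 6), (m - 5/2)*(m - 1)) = 1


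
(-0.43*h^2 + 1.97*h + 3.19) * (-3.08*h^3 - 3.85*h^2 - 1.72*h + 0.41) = 1.3244*h^5 - 4.4121*h^4 - 16.6701*h^3 - 15.8462*h^2 - 4.6791*h + 1.3079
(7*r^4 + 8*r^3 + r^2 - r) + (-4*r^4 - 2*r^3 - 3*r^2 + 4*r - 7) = 3*r^4 + 6*r^3 - 2*r^2 + 3*r - 7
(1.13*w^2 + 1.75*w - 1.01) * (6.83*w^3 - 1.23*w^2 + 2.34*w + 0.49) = 7.7179*w^5 + 10.5626*w^4 - 6.4066*w^3 + 5.891*w^2 - 1.5059*w - 0.4949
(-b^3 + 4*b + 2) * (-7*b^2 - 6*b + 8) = 7*b^5 + 6*b^4 - 36*b^3 - 38*b^2 + 20*b + 16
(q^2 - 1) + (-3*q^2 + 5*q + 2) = -2*q^2 + 5*q + 1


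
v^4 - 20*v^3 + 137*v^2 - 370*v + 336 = (v - 8)*(v - 7)*(v - 3)*(v - 2)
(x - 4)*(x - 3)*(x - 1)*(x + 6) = x^4 - 2*x^3 - 29*x^2 + 102*x - 72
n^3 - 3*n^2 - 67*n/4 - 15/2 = (n - 6)*(n + 1/2)*(n + 5/2)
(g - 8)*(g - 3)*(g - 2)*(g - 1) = g^4 - 14*g^3 + 59*g^2 - 94*g + 48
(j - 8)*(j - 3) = j^2 - 11*j + 24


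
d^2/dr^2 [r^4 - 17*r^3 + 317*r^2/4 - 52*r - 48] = 12*r^2 - 102*r + 317/2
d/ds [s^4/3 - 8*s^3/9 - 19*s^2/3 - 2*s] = 4*s^3/3 - 8*s^2/3 - 38*s/3 - 2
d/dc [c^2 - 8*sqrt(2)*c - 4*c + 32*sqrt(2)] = 2*c - 8*sqrt(2) - 4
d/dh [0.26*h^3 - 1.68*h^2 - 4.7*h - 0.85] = 0.78*h^2 - 3.36*h - 4.7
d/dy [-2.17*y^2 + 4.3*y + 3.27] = 4.3 - 4.34*y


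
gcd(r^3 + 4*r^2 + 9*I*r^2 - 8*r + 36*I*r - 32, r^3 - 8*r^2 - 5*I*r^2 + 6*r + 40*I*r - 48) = r + I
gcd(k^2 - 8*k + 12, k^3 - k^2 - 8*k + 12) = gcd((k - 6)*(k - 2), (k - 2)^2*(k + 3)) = k - 2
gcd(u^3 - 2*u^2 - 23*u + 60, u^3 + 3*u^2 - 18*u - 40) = u^2 + u - 20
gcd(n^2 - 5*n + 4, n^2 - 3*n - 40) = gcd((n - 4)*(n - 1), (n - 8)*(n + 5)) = 1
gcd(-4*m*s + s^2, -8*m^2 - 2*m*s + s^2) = -4*m + s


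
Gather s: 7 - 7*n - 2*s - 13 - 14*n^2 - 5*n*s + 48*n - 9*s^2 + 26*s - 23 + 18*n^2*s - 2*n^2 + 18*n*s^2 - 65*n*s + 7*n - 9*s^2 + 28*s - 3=-16*n^2 + 48*n + s^2*(18*n - 18) + s*(18*n^2 - 70*n + 52) - 32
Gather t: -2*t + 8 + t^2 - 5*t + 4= t^2 - 7*t + 12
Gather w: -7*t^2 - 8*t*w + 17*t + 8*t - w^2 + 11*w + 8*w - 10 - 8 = -7*t^2 + 25*t - w^2 + w*(19 - 8*t) - 18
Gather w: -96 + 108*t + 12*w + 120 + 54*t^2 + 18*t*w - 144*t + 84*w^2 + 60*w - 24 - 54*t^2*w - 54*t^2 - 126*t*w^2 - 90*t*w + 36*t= w^2*(84 - 126*t) + w*(-54*t^2 - 72*t + 72)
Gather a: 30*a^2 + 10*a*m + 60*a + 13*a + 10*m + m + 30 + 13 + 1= 30*a^2 + a*(10*m + 73) + 11*m + 44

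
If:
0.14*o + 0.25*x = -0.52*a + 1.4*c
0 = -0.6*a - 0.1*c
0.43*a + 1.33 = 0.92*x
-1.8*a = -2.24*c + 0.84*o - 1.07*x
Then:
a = -0.09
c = 0.56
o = 3.49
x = 1.40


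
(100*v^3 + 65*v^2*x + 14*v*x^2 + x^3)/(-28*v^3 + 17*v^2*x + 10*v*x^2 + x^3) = (25*v^2 + 10*v*x + x^2)/(-7*v^2 + 6*v*x + x^2)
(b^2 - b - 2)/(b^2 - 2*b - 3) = (b - 2)/(b - 3)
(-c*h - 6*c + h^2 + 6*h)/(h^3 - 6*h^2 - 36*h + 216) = (-c + h)/(h^2 - 12*h + 36)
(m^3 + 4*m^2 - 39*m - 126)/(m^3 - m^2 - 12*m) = (m^2 + m - 42)/(m*(m - 4))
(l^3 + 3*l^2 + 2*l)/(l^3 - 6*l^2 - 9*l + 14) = l*(l + 1)/(l^2 - 8*l + 7)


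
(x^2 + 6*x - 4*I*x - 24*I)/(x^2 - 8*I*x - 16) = (x + 6)/(x - 4*I)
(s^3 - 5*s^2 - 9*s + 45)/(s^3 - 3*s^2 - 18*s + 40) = (s^2 - 9)/(s^2 + 2*s - 8)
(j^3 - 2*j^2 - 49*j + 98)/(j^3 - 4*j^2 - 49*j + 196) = (j - 2)/(j - 4)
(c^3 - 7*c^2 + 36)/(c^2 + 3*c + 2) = (c^2 - 9*c + 18)/(c + 1)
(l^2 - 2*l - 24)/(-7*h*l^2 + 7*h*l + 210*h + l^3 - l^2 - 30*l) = (-l - 4)/(7*h*l + 35*h - l^2 - 5*l)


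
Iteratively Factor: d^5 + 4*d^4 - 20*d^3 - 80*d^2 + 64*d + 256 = (d - 2)*(d^4 + 6*d^3 - 8*d^2 - 96*d - 128) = (d - 2)*(d + 4)*(d^3 + 2*d^2 - 16*d - 32) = (d - 4)*(d - 2)*(d + 4)*(d^2 + 6*d + 8) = (d - 4)*(d - 2)*(d + 4)^2*(d + 2)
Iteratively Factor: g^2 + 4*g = (g)*(g + 4)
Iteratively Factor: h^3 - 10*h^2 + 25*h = (h - 5)*(h^2 - 5*h) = (h - 5)^2*(h)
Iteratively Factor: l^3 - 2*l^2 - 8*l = (l - 4)*(l^2 + 2*l) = (l - 4)*(l + 2)*(l)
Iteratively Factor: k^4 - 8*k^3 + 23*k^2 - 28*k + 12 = (k - 2)*(k^3 - 6*k^2 + 11*k - 6) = (k - 3)*(k - 2)*(k^2 - 3*k + 2) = (k - 3)*(k - 2)^2*(k - 1)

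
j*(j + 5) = j^2 + 5*j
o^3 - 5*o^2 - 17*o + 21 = (o - 7)*(o - 1)*(o + 3)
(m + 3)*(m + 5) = m^2 + 8*m + 15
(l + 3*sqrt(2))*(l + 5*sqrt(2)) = l^2 + 8*sqrt(2)*l + 30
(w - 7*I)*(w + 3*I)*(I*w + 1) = I*w^3 + 5*w^2 + 17*I*w + 21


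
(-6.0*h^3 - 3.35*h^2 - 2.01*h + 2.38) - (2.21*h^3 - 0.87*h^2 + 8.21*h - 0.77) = -8.21*h^3 - 2.48*h^2 - 10.22*h + 3.15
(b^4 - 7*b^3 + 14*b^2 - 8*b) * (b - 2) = b^5 - 9*b^4 + 28*b^3 - 36*b^2 + 16*b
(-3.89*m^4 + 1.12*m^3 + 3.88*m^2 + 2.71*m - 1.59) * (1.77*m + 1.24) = -6.8853*m^5 - 2.8412*m^4 + 8.2564*m^3 + 9.6079*m^2 + 0.5461*m - 1.9716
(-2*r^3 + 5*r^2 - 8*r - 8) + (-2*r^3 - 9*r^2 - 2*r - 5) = -4*r^3 - 4*r^2 - 10*r - 13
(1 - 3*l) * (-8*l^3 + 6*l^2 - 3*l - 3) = 24*l^4 - 26*l^3 + 15*l^2 + 6*l - 3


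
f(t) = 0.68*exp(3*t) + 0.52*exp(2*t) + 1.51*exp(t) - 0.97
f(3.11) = 7958.66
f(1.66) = 120.28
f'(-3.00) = 0.08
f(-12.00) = -0.97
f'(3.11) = 23549.78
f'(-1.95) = 0.24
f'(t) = 2.04*exp(3*t) + 1.04*exp(2*t) + 1.51*exp(t) = (2.04*exp(2*t) + 1.04*exp(t) + 1.51)*exp(t)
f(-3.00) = -0.89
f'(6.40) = 445095115.28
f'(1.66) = 333.48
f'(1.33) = 130.85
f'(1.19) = 88.65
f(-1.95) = -0.74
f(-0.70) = -0.01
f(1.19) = 33.76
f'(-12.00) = 0.00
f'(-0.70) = 1.26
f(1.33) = 48.93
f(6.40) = 148428427.67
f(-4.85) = -0.96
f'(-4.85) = 0.01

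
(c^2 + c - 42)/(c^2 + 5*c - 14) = (c - 6)/(c - 2)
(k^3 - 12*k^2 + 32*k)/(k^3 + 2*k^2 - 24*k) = (k - 8)/(k + 6)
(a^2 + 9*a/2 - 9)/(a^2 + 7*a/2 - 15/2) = (a + 6)/(a + 5)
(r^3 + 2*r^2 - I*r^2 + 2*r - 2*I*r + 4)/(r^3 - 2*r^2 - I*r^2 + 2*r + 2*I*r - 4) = (r + 2)/(r - 2)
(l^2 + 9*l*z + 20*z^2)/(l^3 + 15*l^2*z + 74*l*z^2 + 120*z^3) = 1/(l + 6*z)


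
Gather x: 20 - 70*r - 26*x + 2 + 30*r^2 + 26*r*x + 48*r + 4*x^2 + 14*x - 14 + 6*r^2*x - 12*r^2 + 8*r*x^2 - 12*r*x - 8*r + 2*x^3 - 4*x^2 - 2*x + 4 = 18*r^2 + 8*r*x^2 - 30*r + 2*x^3 + x*(6*r^2 + 14*r - 14) + 12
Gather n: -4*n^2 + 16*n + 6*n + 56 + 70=-4*n^2 + 22*n + 126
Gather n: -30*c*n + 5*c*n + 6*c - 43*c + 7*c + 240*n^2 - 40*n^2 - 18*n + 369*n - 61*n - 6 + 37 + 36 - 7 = -30*c + 200*n^2 + n*(290 - 25*c) + 60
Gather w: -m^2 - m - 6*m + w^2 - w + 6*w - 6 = -m^2 - 7*m + w^2 + 5*w - 6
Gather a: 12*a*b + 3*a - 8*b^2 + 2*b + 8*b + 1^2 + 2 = a*(12*b + 3) - 8*b^2 + 10*b + 3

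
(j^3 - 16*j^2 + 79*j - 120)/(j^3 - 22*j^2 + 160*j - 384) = (j^2 - 8*j + 15)/(j^2 - 14*j + 48)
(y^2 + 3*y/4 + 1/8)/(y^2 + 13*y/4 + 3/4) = (y + 1/2)/(y + 3)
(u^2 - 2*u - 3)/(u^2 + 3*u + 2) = (u - 3)/(u + 2)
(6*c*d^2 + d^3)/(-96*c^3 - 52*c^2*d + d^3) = -d^2/(16*c^2 + 6*c*d - d^2)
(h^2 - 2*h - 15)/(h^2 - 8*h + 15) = (h + 3)/(h - 3)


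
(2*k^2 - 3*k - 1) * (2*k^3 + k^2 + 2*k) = 4*k^5 - 4*k^4 - k^3 - 7*k^2 - 2*k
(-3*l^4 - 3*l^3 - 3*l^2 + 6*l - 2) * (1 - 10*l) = 30*l^5 + 27*l^4 + 27*l^3 - 63*l^2 + 26*l - 2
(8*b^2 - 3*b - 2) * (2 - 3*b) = -24*b^3 + 25*b^2 - 4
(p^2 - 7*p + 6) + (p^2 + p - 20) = 2*p^2 - 6*p - 14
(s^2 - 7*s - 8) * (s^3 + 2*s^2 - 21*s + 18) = s^5 - 5*s^4 - 43*s^3 + 149*s^2 + 42*s - 144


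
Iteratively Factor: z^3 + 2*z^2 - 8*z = (z)*(z^2 + 2*z - 8) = z*(z - 2)*(z + 4)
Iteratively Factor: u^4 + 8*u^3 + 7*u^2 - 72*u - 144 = (u - 3)*(u^3 + 11*u^2 + 40*u + 48) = (u - 3)*(u + 3)*(u^2 + 8*u + 16) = (u - 3)*(u + 3)*(u + 4)*(u + 4)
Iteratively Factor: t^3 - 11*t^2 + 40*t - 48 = (t - 4)*(t^2 - 7*t + 12) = (t - 4)*(t - 3)*(t - 4)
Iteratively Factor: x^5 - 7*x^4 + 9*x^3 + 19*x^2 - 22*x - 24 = (x - 4)*(x^4 - 3*x^3 - 3*x^2 + 7*x + 6) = (x - 4)*(x + 1)*(x^3 - 4*x^2 + x + 6) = (x - 4)*(x - 3)*(x + 1)*(x^2 - x - 2) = (x - 4)*(x - 3)*(x - 2)*(x + 1)*(x + 1)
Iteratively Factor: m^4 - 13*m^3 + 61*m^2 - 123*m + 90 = (m - 5)*(m^3 - 8*m^2 + 21*m - 18) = (m - 5)*(m - 3)*(m^2 - 5*m + 6) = (m - 5)*(m - 3)^2*(m - 2)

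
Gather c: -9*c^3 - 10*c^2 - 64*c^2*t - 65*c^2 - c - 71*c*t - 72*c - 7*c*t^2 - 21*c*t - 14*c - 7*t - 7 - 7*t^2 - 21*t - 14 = -9*c^3 + c^2*(-64*t - 75) + c*(-7*t^2 - 92*t - 87) - 7*t^2 - 28*t - 21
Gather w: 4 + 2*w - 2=2*w + 2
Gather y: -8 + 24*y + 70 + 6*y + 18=30*y + 80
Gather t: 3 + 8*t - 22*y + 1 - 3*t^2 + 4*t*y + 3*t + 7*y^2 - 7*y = -3*t^2 + t*(4*y + 11) + 7*y^2 - 29*y + 4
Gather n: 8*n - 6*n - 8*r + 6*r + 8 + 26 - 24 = 2*n - 2*r + 10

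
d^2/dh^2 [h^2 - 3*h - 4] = 2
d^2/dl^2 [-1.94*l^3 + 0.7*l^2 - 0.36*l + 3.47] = 1.4 - 11.64*l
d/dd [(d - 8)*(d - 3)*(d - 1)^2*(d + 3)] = 5*d^4 - 40*d^3 + 24*d^2 + 164*d - 153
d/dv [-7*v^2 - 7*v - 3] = -14*v - 7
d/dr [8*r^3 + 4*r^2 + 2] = 8*r*(3*r + 1)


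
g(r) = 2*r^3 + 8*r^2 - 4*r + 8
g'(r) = 6*r^2 + 16*r - 4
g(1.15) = 17.02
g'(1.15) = 22.34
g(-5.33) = -46.25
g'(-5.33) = 81.17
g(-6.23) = -140.19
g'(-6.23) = 129.20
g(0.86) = 11.75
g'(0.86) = 14.20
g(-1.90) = 30.76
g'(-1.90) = -12.74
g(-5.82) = -92.02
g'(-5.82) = 106.11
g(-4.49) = 6.20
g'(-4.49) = 45.12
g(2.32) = 66.75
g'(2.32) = 65.41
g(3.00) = 122.00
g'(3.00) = 98.00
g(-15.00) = -4882.00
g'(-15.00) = 1106.00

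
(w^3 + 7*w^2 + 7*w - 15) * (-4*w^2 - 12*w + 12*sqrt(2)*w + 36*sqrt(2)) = -4*w^5 - 40*w^4 + 12*sqrt(2)*w^4 - 112*w^3 + 120*sqrt(2)*w^3 - 24*w^2 + 336*sqrt(2)*w^2 + 72*sqrt(2)*w + 180*w - 540*sqrt(2)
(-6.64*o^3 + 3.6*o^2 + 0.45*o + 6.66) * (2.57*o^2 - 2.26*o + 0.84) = -17.0648*o^5 + 24.2584*o^4 - 12.5571*o^3 + 19.1232*o^2 - 14.6736*o + 5.5944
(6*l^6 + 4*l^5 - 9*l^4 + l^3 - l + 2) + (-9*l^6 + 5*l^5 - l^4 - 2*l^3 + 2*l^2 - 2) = -3*l^6 + 9*l^5 - 10*l^4 - l^3 + 2*l^2 - l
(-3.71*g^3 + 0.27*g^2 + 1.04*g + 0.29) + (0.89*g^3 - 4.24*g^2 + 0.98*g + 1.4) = -2.82*g^3 - 3.97*g^2 + 2.02*g + 1.69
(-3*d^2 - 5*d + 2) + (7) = -3*d^2 - 5*d + 9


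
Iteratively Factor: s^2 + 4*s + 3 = (s + 3)*(s + 1)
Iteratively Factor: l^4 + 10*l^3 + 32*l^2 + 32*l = (l + 2)*(l^3 + 8*l^2 + 16*l) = (l + 2)*(l + 4)*(l^2 + 4*l) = l*(l + 2)*(l + 4)*(l + 4)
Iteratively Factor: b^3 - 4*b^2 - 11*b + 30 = (b - 2)*(b^2 - 2*b - 15) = (b - 5)*(b - 2)*(b + 3)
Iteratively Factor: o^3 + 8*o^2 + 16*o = (o + 4)*(o^2 + 4*o) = (o + 4)^2*(o)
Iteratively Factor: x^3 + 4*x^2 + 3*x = (x + 1)*(x^2 + 3*x) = x*(x + 1)*(x + 3)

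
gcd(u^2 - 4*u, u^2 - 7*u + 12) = u - 4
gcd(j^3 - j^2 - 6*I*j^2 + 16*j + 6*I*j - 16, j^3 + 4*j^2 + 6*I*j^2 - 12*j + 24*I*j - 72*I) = 1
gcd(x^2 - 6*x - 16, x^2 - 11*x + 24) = x - 8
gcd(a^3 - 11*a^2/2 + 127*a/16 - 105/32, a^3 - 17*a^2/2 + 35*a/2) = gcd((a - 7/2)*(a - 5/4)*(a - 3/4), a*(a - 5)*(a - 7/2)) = a - 7/2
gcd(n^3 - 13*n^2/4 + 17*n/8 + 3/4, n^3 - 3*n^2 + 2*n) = n - 2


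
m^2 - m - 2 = (m - 2)*(m + 1)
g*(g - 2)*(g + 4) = g^3 + 2*g^2 - 8*g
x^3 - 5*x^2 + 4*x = x*(x - 4)*(x - 1)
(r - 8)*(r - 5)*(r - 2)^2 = r^4 - 17*r^3 + 96*r^2 - 212*r + 160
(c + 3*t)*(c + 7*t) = c^2 + 10*c*t + 21*t^2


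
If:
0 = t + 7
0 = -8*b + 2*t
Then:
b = -7/4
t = -7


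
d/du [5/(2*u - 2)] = -5/(2*(u - 1)^2)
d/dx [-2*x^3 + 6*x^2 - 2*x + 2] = -6*x^2 + 12*x - 2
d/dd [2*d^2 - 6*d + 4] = 4*d - 6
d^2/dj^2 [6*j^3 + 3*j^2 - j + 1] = 36*j + 6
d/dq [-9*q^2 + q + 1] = 1 - 18*q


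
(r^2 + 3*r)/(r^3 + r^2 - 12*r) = (r + 3)/(r^2 + r - 12)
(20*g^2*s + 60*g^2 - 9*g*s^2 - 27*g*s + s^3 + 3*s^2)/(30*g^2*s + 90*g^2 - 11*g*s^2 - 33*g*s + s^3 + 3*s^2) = (-4*g + s)/(-6*g + s)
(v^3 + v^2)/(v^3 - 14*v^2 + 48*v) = v*(v + 1)/(v^2 - 14*v + 48)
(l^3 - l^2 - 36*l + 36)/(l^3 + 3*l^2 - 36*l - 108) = (l - 1)/(l + 3)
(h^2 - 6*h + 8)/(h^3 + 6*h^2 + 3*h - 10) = (h^2 - 6*h + 8)/(h^3 + 6*h^2 + 3*h - 10)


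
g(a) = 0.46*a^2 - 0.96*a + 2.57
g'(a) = 0.92*a - 0.96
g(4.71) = 8.25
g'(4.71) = 3.37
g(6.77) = 17.15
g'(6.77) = 5.27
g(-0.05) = 2.62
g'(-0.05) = -1.01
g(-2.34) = 7.34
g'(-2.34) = -3.11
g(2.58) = 3.16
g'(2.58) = 1.41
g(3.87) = 5.74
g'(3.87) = 2.60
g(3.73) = 5.39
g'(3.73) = 2.47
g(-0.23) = 2.82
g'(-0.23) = -1.17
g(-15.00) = 120.47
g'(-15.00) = -14.76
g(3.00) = 3.83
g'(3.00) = 1.80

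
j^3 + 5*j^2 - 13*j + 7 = (j - 1)^2*(j + 7)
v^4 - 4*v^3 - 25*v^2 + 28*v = v*(v - 7)*(v - 1)*(v + 4)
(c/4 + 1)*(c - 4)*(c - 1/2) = c^3/4 - c^2/8 - 4*c + 2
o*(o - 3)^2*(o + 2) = o^4 - 4*o^3 - 3*o^2 + 18*o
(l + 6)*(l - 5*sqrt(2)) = l^2 - 5*sqrt(2)*l + 6*l - 30*sqrt(2)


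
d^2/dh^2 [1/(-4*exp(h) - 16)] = (4 - exp(h))*exp(h)/(4*(exp(h) + 4)^3)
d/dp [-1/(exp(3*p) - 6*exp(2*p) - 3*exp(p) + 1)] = 3*(exp(2*p) - 4*exp(p) - 1)*exp(p)/(exp(3*p) - 6*exp(2*p) - 3*exp(p) + 1)^2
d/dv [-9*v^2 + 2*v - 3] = 2 - 18*v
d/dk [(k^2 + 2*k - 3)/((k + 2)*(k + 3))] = 3/(k^2 + 4*k + 4)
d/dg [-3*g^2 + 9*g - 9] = 9 - 6*g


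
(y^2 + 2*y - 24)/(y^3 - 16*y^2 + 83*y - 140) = (y + 6)/(y^2 - 12*y + 35)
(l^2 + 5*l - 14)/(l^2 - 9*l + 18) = (l^2 + 5*l - 14)/(l^2 - 9*l + 18)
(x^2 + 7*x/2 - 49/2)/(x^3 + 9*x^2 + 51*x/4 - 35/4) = 2*(2*x - 7)/(4*x^2 + 8*x - 5)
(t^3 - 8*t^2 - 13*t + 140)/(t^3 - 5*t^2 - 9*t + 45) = (t^2 - 3*t - 28)/(t^2 - 9)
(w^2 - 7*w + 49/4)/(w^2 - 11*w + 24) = (w^2 - 7*w + 49/4)/(w^2 - 11*w + 24)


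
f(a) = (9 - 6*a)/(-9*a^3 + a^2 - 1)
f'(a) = (9 - 6*a)*(27*a^2 - 2*a)/(-9*a^3 + a^2 - 1)^2 - 6/(-9*a^3 + a^2 - 1) = 3*(18*a^3 - 2*a^2 - a*(2*a - 3)*(27*a - 2) + 2)/(9*a^3 - a^2 + 1)^2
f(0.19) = -7.66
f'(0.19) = 10.29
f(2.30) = 0.05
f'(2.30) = -0.00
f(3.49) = 0.03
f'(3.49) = -0.01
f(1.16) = -0.15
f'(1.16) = 0.81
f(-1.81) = 0.36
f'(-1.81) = 0.48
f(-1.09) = 1.31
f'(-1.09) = 3.29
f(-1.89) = 0.32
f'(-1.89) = 0.41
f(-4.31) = 0.05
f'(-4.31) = 0.02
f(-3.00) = 0.11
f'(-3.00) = 0.08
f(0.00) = -9.00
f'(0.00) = 6.00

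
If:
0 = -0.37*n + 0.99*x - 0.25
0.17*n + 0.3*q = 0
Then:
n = 2.67567567567568*x - 0.675675675675676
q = 0.382882882882883 - 1.51621621621622*x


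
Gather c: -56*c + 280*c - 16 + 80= 224*c + 64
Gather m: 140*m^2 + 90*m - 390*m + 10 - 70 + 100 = 140*m^2 - 300*m + 40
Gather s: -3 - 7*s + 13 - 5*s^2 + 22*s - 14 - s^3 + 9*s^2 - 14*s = -s^3 + 4*s^2 + s - 4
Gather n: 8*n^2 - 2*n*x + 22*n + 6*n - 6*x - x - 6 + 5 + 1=8*n^2 + n*(28 - 2*x) - 7*x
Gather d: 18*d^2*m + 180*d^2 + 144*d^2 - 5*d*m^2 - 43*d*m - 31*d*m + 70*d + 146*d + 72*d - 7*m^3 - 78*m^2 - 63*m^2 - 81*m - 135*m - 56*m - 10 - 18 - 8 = d^2*(18*m + 324) + d*(-5*m^2 - 74*m + 288) - 7*m^3 - 141*m^2 - 272*m - 36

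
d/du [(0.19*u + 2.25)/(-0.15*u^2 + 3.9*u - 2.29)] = (0.0285*u^2 + 0.675*u - 9.2101)/(0.0225*u^4 - 1.17*u^3 + 15.897*u^2 - 17.862*u + 5.2441)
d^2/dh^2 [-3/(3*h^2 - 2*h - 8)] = 6*(-9*h^2 + 6*h + 4*(3*h - 1)^2 + 24)/(-3*h^2 + 2*h + 8)^3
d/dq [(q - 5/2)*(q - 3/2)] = 2*q - 4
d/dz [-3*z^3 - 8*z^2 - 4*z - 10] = -9*z^2 - 16*z - 4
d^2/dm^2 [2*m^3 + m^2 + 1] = 12*m + 2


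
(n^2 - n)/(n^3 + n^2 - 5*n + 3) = n/(n^2 + 2*n - 3)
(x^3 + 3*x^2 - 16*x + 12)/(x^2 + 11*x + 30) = (x^2 - 3*x + 2)/(x + 5)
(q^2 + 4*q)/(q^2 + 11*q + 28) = q/(q + 7)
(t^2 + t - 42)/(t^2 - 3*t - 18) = (t + 7)/(t + 3)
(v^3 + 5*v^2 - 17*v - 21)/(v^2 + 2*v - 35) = (v^2 - 2*v - 3)/(v - 5)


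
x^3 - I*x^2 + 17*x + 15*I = (x - 5*I)*(x + I)*(x + 3*I)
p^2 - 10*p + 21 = (p - 7)*(p - 3)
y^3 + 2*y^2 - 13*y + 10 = (y - 2)*(y - 1)*(y + 5)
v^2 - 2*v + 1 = (v - 1)^2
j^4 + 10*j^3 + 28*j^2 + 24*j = j*(j + 2)^2*(j + 6)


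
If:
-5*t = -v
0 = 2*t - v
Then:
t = 0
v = 0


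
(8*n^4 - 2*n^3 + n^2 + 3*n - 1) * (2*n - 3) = 16*n^5 - 28*n^4 + 8*n^3 + 3*n^2 - 11*n + 3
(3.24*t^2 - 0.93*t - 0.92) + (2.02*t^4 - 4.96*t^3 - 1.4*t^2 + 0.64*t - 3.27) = 2.02*t^4 - 4.96*t^3 + 1.84*t^2 - 0.29*t - 4.19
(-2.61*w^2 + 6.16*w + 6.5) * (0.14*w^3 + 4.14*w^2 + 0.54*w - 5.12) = -0.3654*w^5 - 9.943*w^4 + 25.003*w^3 + 43.5996*w^2 - 28.0292*w - 33.28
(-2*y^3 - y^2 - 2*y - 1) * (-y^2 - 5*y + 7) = 2*y^5 + 11*y^4 - 7*y^3 + 4*y^2 - 9*y - 7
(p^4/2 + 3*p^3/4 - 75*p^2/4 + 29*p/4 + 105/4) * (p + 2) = p^5/2 + 7*p^4/4 - 69*p^3/4 - 121*p^2/4 + 163*p/4 + 105/2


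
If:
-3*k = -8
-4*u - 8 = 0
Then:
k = 8/3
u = -2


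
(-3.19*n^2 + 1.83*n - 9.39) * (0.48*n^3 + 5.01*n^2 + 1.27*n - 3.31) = -1.5312*n^5 - 15.1035*n^4 + 0.6098*n^3 - 34.1609*n^2 - 17.9826*n + 31.0809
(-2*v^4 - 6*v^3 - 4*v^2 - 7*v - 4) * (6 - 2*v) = 4*v^5 - 28*v^3 - 10*v^2 - 34*v - 24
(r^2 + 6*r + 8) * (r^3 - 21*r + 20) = r^5 + 6*r^4 - 13*r^3 - 106*r^2 - 48*r + 160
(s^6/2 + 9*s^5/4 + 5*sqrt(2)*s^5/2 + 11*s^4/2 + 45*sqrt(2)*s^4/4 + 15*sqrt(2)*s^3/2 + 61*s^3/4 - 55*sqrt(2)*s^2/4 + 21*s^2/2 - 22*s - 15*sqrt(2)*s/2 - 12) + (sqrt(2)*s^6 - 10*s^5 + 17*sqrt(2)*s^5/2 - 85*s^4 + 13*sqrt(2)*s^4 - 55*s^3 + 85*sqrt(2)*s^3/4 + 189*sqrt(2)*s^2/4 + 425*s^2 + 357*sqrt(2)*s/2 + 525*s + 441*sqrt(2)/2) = s^6/2 + sqrt(2)*s^6 - 31*s^5/4 + 11*sqrt(2)*s^5 - 159*s^4/2 + 97*sqrt(2)*s^4/4 - 159*s^3/4 + 115*sqrt(2)*s^3/4 + 67*sqrt(2)*s^2/2 + 871*s^2/2 + 171*sqrt(2)*s + 503*s - 12 + 441*sqrt(2)/2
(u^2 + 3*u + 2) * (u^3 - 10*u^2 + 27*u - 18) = u^5 - 7*u^4 - u^3 + 43*u^2 - 36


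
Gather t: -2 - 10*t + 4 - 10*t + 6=8 - 20*t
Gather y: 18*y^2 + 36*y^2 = 54*y^2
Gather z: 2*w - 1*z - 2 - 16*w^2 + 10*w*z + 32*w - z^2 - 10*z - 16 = -16*w^2 + 34*w - z^2 + z*(10*w - 11) - 18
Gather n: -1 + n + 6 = n + 5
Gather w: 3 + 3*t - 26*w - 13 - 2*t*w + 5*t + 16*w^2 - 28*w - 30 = 8*t + 16*w^2 + w*(-2*t - 54) - 40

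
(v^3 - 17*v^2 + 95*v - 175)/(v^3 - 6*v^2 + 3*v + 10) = (v^2 - 12*v + 35)/(v^2 - v - 2)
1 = 1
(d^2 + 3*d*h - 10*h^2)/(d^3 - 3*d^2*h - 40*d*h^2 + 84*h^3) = (d + 5*h)/(d^2 - d*h - 42*h^2)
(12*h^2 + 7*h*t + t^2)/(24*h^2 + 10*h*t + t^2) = (3*h + t)/(6*h + t)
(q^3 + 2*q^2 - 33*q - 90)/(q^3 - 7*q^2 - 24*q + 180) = (q + 3)/(q - 6)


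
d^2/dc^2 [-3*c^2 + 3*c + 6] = -6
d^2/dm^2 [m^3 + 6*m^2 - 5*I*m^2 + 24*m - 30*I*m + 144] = 6*m + 12 - 10*I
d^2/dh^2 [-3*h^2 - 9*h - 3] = -6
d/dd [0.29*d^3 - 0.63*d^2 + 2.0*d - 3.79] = 0.87*d^2 - 1.26*d + 2.0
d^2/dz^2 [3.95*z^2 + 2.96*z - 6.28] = 7.90000000000000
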